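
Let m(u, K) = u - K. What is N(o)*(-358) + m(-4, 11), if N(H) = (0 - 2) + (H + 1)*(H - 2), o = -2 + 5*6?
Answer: -269231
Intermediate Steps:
o = 28 (o = -2 + 30 = 28)
N(H) = -2 + (1 + H)*(-2 + H)
N(o)*(-358) + m(-4, 11) = (-4 + 28**2 - 1*28)*(-358) + (-4 - 1*11) = (-4 + 784 - 28)*(-358) + (-4 - 11) = 752*(-358) - 15 = -269216 - 15 = -269231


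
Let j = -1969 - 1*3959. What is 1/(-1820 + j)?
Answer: -1/7748 ≈ -0.00012907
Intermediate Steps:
j = -5928 (j = -1969 - 3959 = -5928)
1/(-1820 + j) = 1/(-1820 - 5928) = 1/(-7748) = -1/7748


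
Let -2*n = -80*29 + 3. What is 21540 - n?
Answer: 40763/2 ≈ 20382.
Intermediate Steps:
n = 2317/2 (n = -(-80*29 + 3)/2 = -(-2320 + 3)/2 = -1/2*(-2317) = 2317/2 ≈ 1158.5)
21540 - n = 21540 - 1*2317/2 = 21540 - 2317/2 = 40763/2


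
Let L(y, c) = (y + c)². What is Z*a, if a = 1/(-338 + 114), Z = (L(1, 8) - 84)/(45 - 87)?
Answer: -1/3136 ≈ -0.00031888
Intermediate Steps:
L(y, c) = (c + y)²
Z = 1/14 (Z = ((8 + 1)² - 84)/(45 - 87) = (9² - 84)/(-42) = (81 - 84)*(-1/42) = -3*(-1/42) = 1/14 ≈ 0.071429)
a = -1/224 (a = 1/(-224) = -1/224 ≈ -0.0044643)
Z*a = (1/14)*(-1/224) = -1/3136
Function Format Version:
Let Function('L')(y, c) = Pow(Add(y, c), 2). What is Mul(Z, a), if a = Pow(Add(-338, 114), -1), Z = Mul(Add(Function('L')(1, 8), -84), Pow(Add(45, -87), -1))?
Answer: Rational(-1, 3136) ≈ -0.00031888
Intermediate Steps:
Function('L')(y, c) = Pow(Add(c, y), 2)
Z = Rational(1, 14) (Z = Mul(Add(Pow(Add(8, 1), 2), -84), Pow(Add(45, -87), -1)) = Mul(Add(Pow(9, 2), -84), Pow(-42, -1)) = Mul(Add(81, -84), Rational(-1, 42)) = Mul(-3, Rational(-1, 42)) = Rational(1, 14) ≈ 0.071429)
a = Rational(-1, 224) (a = Pow(-224, -1) = Rational(-1, 224) ≈ -0.0044643)
Mul(Z, a) = Mul(Rational(1, 14), Rational(-1, 224)) = Rational(-1, 3136)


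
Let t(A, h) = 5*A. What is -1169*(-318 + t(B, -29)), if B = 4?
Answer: 348362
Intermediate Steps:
-1169*(-318 + t(B, -29)) = -1169*(-318 + 5*4) = -1169*(-318 + 20) = -1169*(-298) = 348362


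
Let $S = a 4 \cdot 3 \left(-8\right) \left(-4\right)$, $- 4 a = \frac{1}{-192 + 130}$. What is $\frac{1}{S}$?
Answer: $\frac{31}{48} \approx 0.64583$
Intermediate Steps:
$a = \frac{1}{248}$ ($a = - \frac{1}{4 \left(-192 + 130\right)} = - \frac{1}{4 \left(-62\right)} = \left(- \frac{1}{4}\right) \left(- \frac{1}{62}\right) = \frac{1}{248} \approx 0.0040323$)
$S = \frac{48}{31}$ ($S = \frac{4 \cdot 3 \left(-8\right) \left(-4\right)}{248} = \frac{12 \left(-8\right) \left(-4\right)}{248} = \frac{\left(-96\right) \left(-4\right)}{248} = \frac{1}{248} \cdot 384 = \frac{48}{31} \approx 1.5484$)
$\frac{1}{S} = \frac{1}{\frac{48}{31}} = \frac{31}{48}$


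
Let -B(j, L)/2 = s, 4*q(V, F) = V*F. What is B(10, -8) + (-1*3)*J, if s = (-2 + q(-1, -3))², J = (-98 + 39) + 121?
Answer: -1513/8 ≈ -189.13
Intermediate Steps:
q(V, F) = F*V/4 (q(V, F) = (V*F)/4 = (F*V)/4 = F*V/4)
J = 62 (J = -59 + 121 = 62)
s = 25/16 (s = (-2 + (¼)*(-3)*(-1))² = (-2 + ¾)² = (-5/4)² = 25/16 ≈ 1.5625)
B(j, L) = -25/8 (B(j, L) = -2*25/16 = -25/8)
B(10, -8) + (-1*3)*J = -25/8 - 1*3*62 = -25/8 - 3*62 = -25/8 - 186 = -1513/8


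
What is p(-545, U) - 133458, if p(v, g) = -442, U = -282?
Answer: -133900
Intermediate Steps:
p(-545, U) - 133458 = -442 - 133458 = -133900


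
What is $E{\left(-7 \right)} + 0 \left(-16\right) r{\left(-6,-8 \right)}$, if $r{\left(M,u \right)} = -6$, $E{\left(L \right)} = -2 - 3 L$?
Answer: $19$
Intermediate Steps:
$E{\left(-7 \right)} + 0 \left(-16\right) r{\left(-6,-8 \right)} = \left(-2 - -21\right) + 0 \left(-16\right) \left(-6\right) = \left(-2 + 21\right) + 0 \left(-6\right) = 19 + 0 = 19$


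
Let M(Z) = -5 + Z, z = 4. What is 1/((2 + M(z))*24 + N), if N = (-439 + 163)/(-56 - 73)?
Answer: 43/1124 ≈ 0.038256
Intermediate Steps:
N = 92/43 (N = -276/(-129) = -276*(-1/129) = 92/43 ≈ 2.1395)
1/((2 + M(z))*24 + N) = 1/((2 + (-5 + 4))*24 + 92/43) = 1/((2 - 1)*24 + 92/43) = 1/(1*24 + 92/43) = 1/(24 + 92/43) = 1/(1124/43) = 43/1124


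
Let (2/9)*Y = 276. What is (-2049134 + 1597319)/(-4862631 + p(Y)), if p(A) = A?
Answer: 11585/124651 ≈ 0.092939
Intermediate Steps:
Y = 1242 (Y = (9/2)*276 = 1242)
(-2049134 + 1597319)/(-4862631 + p(Y)) = (-2049134 + 1597319)/(-4862631 + 1242) = -451815/(-4861389) = -451815*(-1/4861389) = 11585/124651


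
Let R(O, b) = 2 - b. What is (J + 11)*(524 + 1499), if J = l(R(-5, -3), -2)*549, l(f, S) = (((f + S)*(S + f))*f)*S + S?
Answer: -102155431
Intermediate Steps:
l(f, S) = S + S*f*(S + f)² (l(f, S) = (((S + f)*(S + f))*f)*S + S = ((S + f)²*f)*S + S = (f*(S + f)²)*S + S = S*f*(S + f)² + S = S + S*f*(S + f)²)
J = -50508 (J = -2*(1 + (2 - 1*(-3))*(-2 + (2 - 1*(-3)))²)*549 = -2*(1 + (2 + 3)*(-2 + (2 + 3))²)*549 = -2*(1 + 5*(-2 + 5)²)*549 = -2*(1 + 5*3²)*549 = -2*(1 + 5*9)*549 = -2*(1 + 45)*549 = -2*46*549 = -92*549 = -50508)
(J + 11)*(524 + 1499) = (-50508 + 11)*(524 + 1499) = -50497*2023 = -102155431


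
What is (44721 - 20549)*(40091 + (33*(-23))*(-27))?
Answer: 1464436448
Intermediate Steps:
(44721 - 20549)*(40091 + (33*(-23))*(-27)) = 24172*(40091 - 759*(-27)) = 24172*(40091 + 20493) = 24172*60584 = 1464436448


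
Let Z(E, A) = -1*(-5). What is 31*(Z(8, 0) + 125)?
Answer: 4030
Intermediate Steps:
Z(E, A) = 5
31*(Z(8, 0) + 125) = 31*(5 + 125) = 31*130 = 4030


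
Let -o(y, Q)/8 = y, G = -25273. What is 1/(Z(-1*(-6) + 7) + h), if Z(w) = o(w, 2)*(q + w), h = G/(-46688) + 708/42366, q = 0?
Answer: -329663968/445521722899 ≈ -0.00073995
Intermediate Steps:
o(y, Q) = -8*y
h = 183961837/329663968 (h = -25273/(-46688) + 708/42366 = -25273*(-1/46688) + 708*(1/42366) = 25273/46688 + 118/7061 = 183961837/329663968 ≈ 0.55803)
Z(w) = -8*w² (Z(w) = (-8*w)*(0 + w) = (-8*w)*w = -8*w²)
1/(Z(-1*(-6) + 7) + h) = 1/(-8*(-1*(-6) + 7)² + 183961837/329663968) = 1/(-8*(6 + 7)² + 183961837/329663968) = 1/(-8*13² + 183961837/329663968) = 1/(-8*169 + 183961837/329663968) = 1/(-1352 + 183961837/329663968) = 1/(-445521722899/329663968) = -329663968/445521722899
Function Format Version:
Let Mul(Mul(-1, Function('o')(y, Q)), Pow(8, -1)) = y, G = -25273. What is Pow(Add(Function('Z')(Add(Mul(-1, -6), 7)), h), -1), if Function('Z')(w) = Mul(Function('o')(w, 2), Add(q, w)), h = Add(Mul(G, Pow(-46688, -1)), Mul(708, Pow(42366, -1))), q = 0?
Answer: Rational(-329663968, 445521722899) ≈ -0.00073995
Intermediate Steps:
Function('o')(y, Q) = Mul(-8, y)
h = Rational(183961837, 329663968) (h = Add(Mul(-25273, Pow(-46688, -1)), Mul(708, Pow(42366, -1))) = Add(Mul(-25273, Rational(-1, 46688)), Mul(708, Rational(1, 42366))) = Add(Rational(25273, 46688), Rational(118, 7061)) = Rational(183961837, 329663968) ≈ 0.55803)
Function('Z')(w) = Mul(-8, Pow(w, 2)) (Function('Z')(w) = Mul(Mul(-8, w), Add(0, w)) = Mul(Mul(-8, w), w) = Mul(-8, Pow(w, 2)))
Pow(Add(Function('Z')(Add(Mul(-1, -6), 7)), h), -1) = Pow(Add(Mul(-8, Pow(Add(Mul(-1, -6), 7), 2)), Rational(183961837, 329663968)), -1) = Pow(Add(Mul(-8, Pow(Add(6, 7), 2)), Rational(183961837, 329663968)), -1) = Pow(Add(Mul(-8, Pow(13, 2)), Rational(183961837, 329663968)), -1) = Pow(Add(Mul(-8, 169), Rational(183961837, 329663968)), -1) = Pow(Add(-1352, Rational(183961837, 329663968)), -1) = Pow(Rational(-445521722899, 329663968), -1) = Rational(-329663968, 445521722899)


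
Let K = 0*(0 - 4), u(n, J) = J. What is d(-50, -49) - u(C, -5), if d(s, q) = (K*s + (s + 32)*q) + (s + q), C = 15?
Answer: 788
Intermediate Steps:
K = 0 (K = 0*(-4) = 0)
d(s, q) = q + s + q*(32 + s) (d(s, q) = (0*s + (s + 32)*q) + (s + q) = (0 + (32 + s)*q) + (q + s) = (0 + q*(32 + s)) + (q + s) = q*(32 + s) + (q + s) = q + s + q*(32 + s))
d(-50, -49) - u(C, -5) = (-50 + 33*(-49) - 49*(-50)) - 1*(-5) = (-50 - 1617 + 2450) + 5 = 783 + 5 = 788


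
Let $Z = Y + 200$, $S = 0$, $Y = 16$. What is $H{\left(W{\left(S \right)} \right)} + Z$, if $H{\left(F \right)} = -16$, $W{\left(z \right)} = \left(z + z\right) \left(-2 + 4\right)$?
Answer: $200$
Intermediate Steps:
$W{\left(z \right)} = 4 z$ ($W{\left(z \right)} = 2 z 2 = 4 z$)
$Z = 216$ ($Z = 16 + 200 = 216$)
$H{\left(W{\left(S \right)} \right)} + Z = -16 + 216 = 200$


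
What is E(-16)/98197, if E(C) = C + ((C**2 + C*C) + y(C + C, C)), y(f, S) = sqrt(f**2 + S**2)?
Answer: 496/98197 + 16*sqrt(5)/98197 ≈ 0.0054154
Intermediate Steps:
y(f, S) = sqrt(S**2 + f**2)
E(C) = C + 2*C**2 + sqrt(5)*sqrt(C**2) (E(C) = C + ((C**2 + C*C) + sqrt(C**2 + (C + C)**2)) = C + ((C**2 + C**2) + sqrt(C**2 + (2*C)**2)) = C + (2*C**2 + sqrt(C**2 + 4*C**2)) = C + (2*C**2 + sqrt(5*C**2)) = C + (2*C**2 + sqrt(5)*sqrt(C**2)) = C + 2*C**2 + sqrt(5)*sqrt(C**2))
E(-16)/98197 = (-16 + 2*(-16)**2 + sqrt(5)*sqrt((-16)**2))/98197 = (-16 + 2*256 + sqrt(5)*sqrt(256))*(1/98197) = (-16 + 512 + sqrt(5)*16)*(1/98197) = (-16 + 512 + 16*sqrt(5))*(1/98197) = (496 + 16*sqrt(5))*(1/98197) = 496/98197 + 16*sqrt(5)/98197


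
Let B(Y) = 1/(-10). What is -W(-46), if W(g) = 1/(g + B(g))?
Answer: 10/461 ≈ 0.021692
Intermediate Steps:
B(Y) = -⅒
W(g) = 1/(-⅒ + g) (W(g) = 1/(g - ⅒) = 1/(-⅒ + g))
-W(-46) = -10/(-1 + 10*(-46)) = -10/(-1 - 460) = -10/(-461) = -10*(-1)/461 = -1*(-10/461) = 10/461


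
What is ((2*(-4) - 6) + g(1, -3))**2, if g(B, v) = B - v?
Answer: 100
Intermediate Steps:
((2*(-4) - 6) + g(1, -3))**2 = ((2*(-4) - 6) + (1 - 1*(-3)))**2 = ((-8 - 6) + (1 + 3))**2 = (-14 + 4)**2 = (-10)**2 = 100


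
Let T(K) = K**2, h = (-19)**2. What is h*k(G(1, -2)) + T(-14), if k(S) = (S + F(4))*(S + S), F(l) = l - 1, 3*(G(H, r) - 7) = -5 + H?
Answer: 320888/9 ≈ 35654.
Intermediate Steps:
G(H, r) = 16/3 + H/3 (G(H, r) = 7 + (-5 + H)/3 = 7 + (-5/3 + H/3) = 16/3 + H/3)
F(l) = -1 + l
k(S) = 2*S*(3 + S) (k(S) = (S + (-1 + 4))*(S + S) = (S + 3)*(2*S) = (3 + S)*(2*S) = 2*S*(3 + S))
h = 361
h*k(G(1, -2)) + T(-14) = 361*(2*(16/3 + (1/3)*1)*(3 + (16/3 + (1/3)*1))) + (-14)**2 = 361*(2*(16/3 + 1/3)*(3 + (16/3 + 1/3))) + 196 = 361*(2*(17/3)*(3 + 17/3)) + 196 = 361*(2*(17/3)*(26/3)) + 196 = 361*(884/9) + 196 = 319124/9 + 196 = 320888/9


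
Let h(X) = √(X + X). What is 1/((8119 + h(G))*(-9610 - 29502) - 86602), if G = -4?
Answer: I/(2*(-158818465*I + 39112*√2)) ≈ -3.1482e-9 + 1.0965e-12*I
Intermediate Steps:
h(X) = √2*√X (h(X) = √(2*X) = √2*√X)
1/((8119 + h(G))*(-9610 - 29502) - 86602) = 1/((8119 + √2*√(-4))*(-9610 - 29502) - 86602) = 1/((8119 + √2*(2*I))*(-39112) - 86602) = 1/((8119 + 2*I*√2)*(-39112) - 86602) = 1/((-317550328 - 78224*I*√2) - 86602) = 1/(-317636930 - 78224*I*√2)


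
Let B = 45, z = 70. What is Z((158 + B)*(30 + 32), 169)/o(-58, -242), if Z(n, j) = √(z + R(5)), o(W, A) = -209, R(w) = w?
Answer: -5*√3/209 ≈ -0.041437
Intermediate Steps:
Z(n, j) = 5*√3 (Z(n, j) = √(70 + 5) = √75 = 5*√3)
Z((158 + B)*(30 + 32), 169)/o(-58, -242) = (5*√3)/(-209) = (5*√3)*(-1/209) = -5*√3/209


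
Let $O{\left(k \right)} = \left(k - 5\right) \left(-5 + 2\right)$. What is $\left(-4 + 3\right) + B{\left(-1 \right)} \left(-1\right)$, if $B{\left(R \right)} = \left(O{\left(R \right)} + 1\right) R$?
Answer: $18$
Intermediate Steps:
$O{\left(k \right)} = 15 - 3 k$ ($O{\left(k \right)} = \left(-5 + k\right) \left(-3\right) = 15 - 3 k$)
$B{\left(R \right)} = R \left(16 - 3 R\right)$ ($B{\left(R \right)} = \left(\left(15 - 3 R\right) + 1\right) R = \left(16 - 3 R\right) R = R \left(16 - 3 R\right)$)
$\left(-4 + 3\right) + B{\left(-1 \right)} \left(-1\right) = \left(-4 + 3\right) + - (16 - -3) \left(-1\right) = -1 + - (16 + 3) \left(-1\right) = -1 + \left(-1\right) 19 \left(-1\right) = -1 - -19 = -1 + 19 = 18$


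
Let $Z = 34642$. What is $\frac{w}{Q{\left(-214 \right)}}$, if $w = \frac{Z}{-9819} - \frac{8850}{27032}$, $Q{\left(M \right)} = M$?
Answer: $\frac{511670347}{28400711256} \approx 0.018016$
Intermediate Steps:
$w = - \frac{511670347}{132713604}$ ($w = \frac{34642}{-9819} - \frac{8850}{27032} = 34642 \left(- \frac{1}{9819}\right) - \frac{4425}{13516} = - \frac{34642}{9819} - \frac{4425}{13516} = - \frac{511670347}{132713604} \approx -3.8554$)
$\frac{w}{Q{\left(-214 \right)}} = - \frac{511670347}{132713604 \left(-214\right)} = \left(- \frac{511670347}{132713604}\right) \left(- \frac{1}{214}\right) = \frac{511670347}{28400711256}$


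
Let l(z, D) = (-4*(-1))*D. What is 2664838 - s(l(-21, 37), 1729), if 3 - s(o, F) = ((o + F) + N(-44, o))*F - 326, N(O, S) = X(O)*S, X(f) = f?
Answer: -5349406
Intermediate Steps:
l(z, D) = 4*D
N(O, S) = O*S
s(o, F) = 329 - F*(F - 43*o) (s(o, F) = 3 - (((o + F) - 44*o)*F - 326) = 3 - (((F + o) - 44*o)*F - 326) = 3 - ((F - 43*o)*F - 326) = 3 - (F*(F - 43*o) - 326) = 3 - (-326 + F*(F - 43*o)) = 3 + (326 - F*(F - 43*o)) = 329 - F*(F - 43*o))
2664838 - s(l(-21, 37), 1729) = 2664838 - (329 - 1*1729² + 43*1729*(4*37)) = 2664838 - (329 - 1*2989441 + 43*1729*148) = 2664838 - (329 - 2989441 + 11003356) = 2664838 - 1*8014244 = 2664838 - 8014244 = -5349406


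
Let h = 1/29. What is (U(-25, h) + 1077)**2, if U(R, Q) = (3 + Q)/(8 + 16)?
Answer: 8781564100/7569 ≈ 1.1602e+6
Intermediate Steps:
h = 1/29 ≈ 0.034483
U(R, Q) = 1/8 + Q/24 (U(R, Q) = (3 + Q)/24 = (3 + Q)*(1/24) = 1/8 + Q/24)
(U(-25, h) + 1077)**2 = ((1/8 + (1/24)*(1/29)) + 1077)**2 = ((1/8 + 1/696) + 1077)**2 = (11/87 + 1077)**2 = (93710/87)**2 = 8781564100/7569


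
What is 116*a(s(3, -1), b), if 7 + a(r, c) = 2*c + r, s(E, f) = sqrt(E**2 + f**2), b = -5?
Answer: -1972 + 116*sqrt(10) ≈ -1605.2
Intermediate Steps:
a(r, c) = -7 + r + 2*c (a(r, c) = -7 + (2*c + r) = -7 + (r + 2*c) = -7 + r + 2*c)
116*a(s(3, -1), b) = 116*(-7 + sqrt(3**2 + (-1)**2) + 2*(-5)) = 116*(-7 + sqrt(9 + 1) - 10) = 116*(-7 + sqrt(10) - 10) = 116*(-17 + sqrt(10)) = -1972 + 116*sqrt(10)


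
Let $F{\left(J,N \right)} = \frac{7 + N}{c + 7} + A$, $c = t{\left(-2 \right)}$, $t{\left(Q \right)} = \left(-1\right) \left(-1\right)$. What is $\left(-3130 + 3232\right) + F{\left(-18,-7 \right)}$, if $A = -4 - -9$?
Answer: $107$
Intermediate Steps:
$t{\left(Q \right)} = 1$
$c = 1$
$A = 5$ ($A = -4 + 9 = 5$)
$F{\left(J,N \right)} = \frac{47}{8} + \frac{N}{8}$ ($F{\left(J,N \right)} = \frac{7 + N}{1 + 7} + 5 = \frac{7 + N}{8} + 5 = \left(7 + N\right) \frac{1}{8} + 5 = \left(\frac{7}{8} + \frac{N}{8}\right) + 5 = \frac{47}{8} + \frac{N}{8}$)
$\left(-3130 + 3232\right) + F{\left(-18,-7 \right)} = \left(-3130 + 3232\right) + \left(\frac{47}{8} + \frac{1}{8} \left(-7\right)\right) = 102 + \left(\frac{47}{8} - \frac{7}{8}\right) = 102 + 5 = 107$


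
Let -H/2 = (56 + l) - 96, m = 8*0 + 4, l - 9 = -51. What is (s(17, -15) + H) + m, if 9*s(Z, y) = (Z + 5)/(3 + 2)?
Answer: 7582/45 ≈ 168.49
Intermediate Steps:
l = -42 (l = 9 - 51 = -42)
s(Z, y) = ⅑ + Z/45 (s(Z, y) = ((Z + 5)/(3 + 2))/9 = ((5 + Z)/5)/9 = ((5 + Z)*(⅕))/9 = (1 + Z/5)/9 = ⅑ + Z/45)
m = 4 (m = 0 + 4 = 4)
H = 164 (H = -2*((56 - 42) - 96) = -2*(14 - 96) = -2*(-82) = 164)
(s(17, -15) + H) + m = ((⅑ + (1/45)*17) + 164) + 4 = ((⅑ + 17/45) + 164) + 4 = (22/45 + 164) + 4 = 7402/45 + 4 = 7582/45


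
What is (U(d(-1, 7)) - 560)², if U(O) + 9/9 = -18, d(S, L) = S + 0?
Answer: 335241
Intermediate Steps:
d(S, L) = S
U(O) = -19 (U(O) = -1 - 18 = -19)
(U(d(-1, 7)) - 560)² = (-19 - 560)² = (-579)² = 335241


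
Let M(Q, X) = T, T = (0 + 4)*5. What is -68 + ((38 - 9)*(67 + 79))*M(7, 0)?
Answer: 84612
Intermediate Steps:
T = 20 (T = 4*5 = 20)
M(Q, X) = 20
-68 + ((38 - 9)*(67 + 79))*M(7, 0) = -68 + ((38 - 9)*(67 + 79))*20 = -68 + (29*146)*20 = -68 + 4234*20 = -68 + 84680 = 84612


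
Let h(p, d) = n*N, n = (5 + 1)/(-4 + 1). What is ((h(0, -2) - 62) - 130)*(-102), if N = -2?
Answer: 19176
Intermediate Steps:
n = -2 (n = 6/(-3) = 6*(-⅓) = -2)
h(p, d) = 4 (h(p, d) = -2*(-2) = 4)
((h(0, -2) - 62) - 130)*(-102) = ((4 - 62) - 130)*(-102) = (-58 - 130)*(-102) = -188*(-102) = 19176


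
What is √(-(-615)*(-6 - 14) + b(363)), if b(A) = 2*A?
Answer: 3*I*√1286 ≈ 107.58*I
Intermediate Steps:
√(-(-615)*(-6 - 14) + b(363)) = √(-(-615)*(-6 - 14) + 2*363) = √(-(-615)*(-20) + 726) = √(-123*100 + 726) = √(-12300 + 726) = √(-11574) = 3*I*√1286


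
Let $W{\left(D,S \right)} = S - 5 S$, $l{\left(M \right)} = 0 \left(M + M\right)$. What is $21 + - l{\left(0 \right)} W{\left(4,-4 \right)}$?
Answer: $21$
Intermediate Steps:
$l{\left(M \right)} = 0$ ($l{\left(M \right)} = 0 \cdot 2 M = 0$)
$W{\left(D,S \right)} = - 4 S$
$21 + - l{\left(0 \right)} W{\left(4,-4 \right)} = 21 + \left(-1\right) 0 \left(\left(-4\right) \left(-4\right)\right) = 21 + 0 \cdot 16 = 21 + 0 = 21$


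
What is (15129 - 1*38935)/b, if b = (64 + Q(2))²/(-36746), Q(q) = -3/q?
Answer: 3499101104/15625 ≈ 2.2394e+5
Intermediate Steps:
b = -15625/146984 (b = (64 - 3/2)²/(-36746) = (64 - 3*½)²*(-1/36746) = (64 - 3/2)²*(-1/36746) = (125/2)²*(-1/36746) = (15625/4)*(-1/36746) = -15625/146984 ≈ -0.10630)
(15129 - 1*38935)/b = (15129 - 1*38935)/(-15625/146984) = (15129 - 38935)*(-146984/15625) = -23806*(-146984/15625) = 3499101104/15625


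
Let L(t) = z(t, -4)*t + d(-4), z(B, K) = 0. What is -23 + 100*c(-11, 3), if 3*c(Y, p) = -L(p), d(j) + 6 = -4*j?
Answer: -1069/3 ≈ -356.33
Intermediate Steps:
d(j) = -6 - 4*j
L(t) = 10 (L(t) = 0*t + (-6 - 4*(-4)) = 0 + (-6 + 16) = 0 + 10 = 10)
c(Y, p) = -10/3 (c(Y, p) = (-1*10)/3 = (⅓)*(-10) = -10/3)
-23 + 100*c(-11, 3) = -23 + 100*(-10/3) = -23 - 1000/3 = -1069/3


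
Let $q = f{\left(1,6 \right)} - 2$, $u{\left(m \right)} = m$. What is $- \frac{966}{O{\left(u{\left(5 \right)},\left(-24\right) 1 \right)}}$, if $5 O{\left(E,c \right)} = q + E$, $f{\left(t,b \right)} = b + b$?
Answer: $-322$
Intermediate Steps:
$f{\left(t,b \right)} = 2 b$
$q = 10$ ($q = 2 \cdot 6 - 2 = 12 - 2 = 10$)
$O{\left(E,c \right)} = 2 + \frac{E}{5}$ ($O{\left(E,c \right)} = \frac{10 + E}{5} = 2 + \frac{E}{5}$)
$- \frac{966}{O{\left(u{\left(5 \right)},\left(-24\right) 1 \right)}} = - \frac{966}{2 + \frac{1}{5} \cdot 5} = - \frac{966}{2 + 1} = - \frac{966}{3} = \left(-966\right) \frac{1}{3} = -322$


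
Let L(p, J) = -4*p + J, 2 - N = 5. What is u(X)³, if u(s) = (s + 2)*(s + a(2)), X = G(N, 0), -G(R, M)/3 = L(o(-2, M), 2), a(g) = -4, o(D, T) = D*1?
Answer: 862801408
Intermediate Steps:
o(D, T) = D
N = -3 (N = 2 - 1*5 = 2 - 5 = -3)
L(p, J) = J - 4*p
G(R, M) = -30 (G(R, M) = -3*(2 - 4*(-2)) = -3*(2 + 8) = -3*10 = -30)
X = -30
u(s) = (-4 + s)*(2 + s) (u(s) = (s + 2)*(s - 4) = (2 + s)*(-4 + s) = (-4 + s)*(2 + s))
u(X)³ = (-8 + (-30)² - 2*(-30))³ = (-8 + 900 + 60)³ = 952³ = 862801408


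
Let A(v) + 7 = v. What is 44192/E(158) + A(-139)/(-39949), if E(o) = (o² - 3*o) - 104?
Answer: 884493282/487098157 ≈ 1.8158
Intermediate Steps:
A(v) = -7 + v
E(o) = -104 + o² - 3*o
44192/E(158) + A(-139)/(-39949) = 44192/(-104 + 158² - 3*158) + (-7 - 139)/(-39949) = 44192/(-104 + 24964 - 474) - 146*(-1/39949) = 44192/24386 + 146/39949 = 44192*(1/24386) + 146/39949 = 22096/12193 + 146/39949 = 884493282/487098157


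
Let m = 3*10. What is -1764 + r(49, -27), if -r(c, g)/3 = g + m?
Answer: -1773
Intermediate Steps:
m = 30
r(c, g) = -90 - 3*g (r(c, g) = -3*(g + 30) = -3*(30 + g) = -90 - 3*g)
-1764 + r(49, -27) = -1764 + (-90 - 3*(-27)) = -1764 + (-90 + 81) = -1764 - 9 = -1773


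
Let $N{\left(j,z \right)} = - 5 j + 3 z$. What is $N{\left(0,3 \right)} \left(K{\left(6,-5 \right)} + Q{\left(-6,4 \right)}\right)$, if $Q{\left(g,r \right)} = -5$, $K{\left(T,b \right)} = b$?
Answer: $-90$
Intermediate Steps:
$N{\left(0,3 \right)} \left(K{\left(6,-5 \right)} + Q{\left(-6,4 \right)}\right) = \left(\left(-5\right) 0 + 3 \cdot 3\right) \left(-5 - 5\right) = \left(0 + 9\right) \left(-10\right) = 9 \left(-10\right) = -90$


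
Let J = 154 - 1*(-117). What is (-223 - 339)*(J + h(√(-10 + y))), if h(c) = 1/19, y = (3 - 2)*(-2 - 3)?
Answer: -2894300/19 ≈ -1.5233e+5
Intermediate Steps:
J = 271 (J = 154 + 117 = 271)
y = -5 (y = 1*(-5) = -5)
h(c) = 1/19
(-223 - 339)*(J + h(√(-10 + y))) = (-223 - 339)*(271 + 1/19) = -562*5150/19 = -2894300/19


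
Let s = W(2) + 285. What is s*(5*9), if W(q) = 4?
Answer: 13005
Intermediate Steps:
s = 289 (s = 4 + 285 = 289)
s*(5*9) = 289*(5*9) = 289*45 = 13005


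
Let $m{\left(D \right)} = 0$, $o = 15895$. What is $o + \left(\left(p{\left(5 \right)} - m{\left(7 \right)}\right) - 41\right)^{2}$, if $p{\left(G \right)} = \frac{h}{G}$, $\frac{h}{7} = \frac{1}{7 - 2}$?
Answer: $\frac{10970699}{625} \approx 17553.0$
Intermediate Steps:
$h = \frac{7}{5}$ ($h = \frac{7}{7 - 2} = \frac{7}{5} \approx 1.4$)
$p{\left(G \right)} = \frac{7}{5 G}$
$o + \left(\left(p{\left(5 \right)} - m{\left(7 \right)}\right) - 41\right)^{2} = 15895 + \left(\left(\frac{7}{5 \cdot 5} - 0\right) - 41\right)^{2} = 15895 + \left(\left(\frac{7}{5} \cdot \frac{1}{5} + 0\right) - 41\right)^{2} = 15895 + \left(\left(\frac{7}{25} + 0\right) - 41\right)^{2} = 15895 + \left(\frac{7}{25} - 41\right)^{2} = 15895 + \left(- \frac{1018}{25}\right)^{2} = 15895 + \frac{1036324}{625} = \frac{10970699}{625}$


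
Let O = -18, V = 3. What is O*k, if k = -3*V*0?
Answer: 0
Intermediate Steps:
k = 0 (k = -3*3*0 = -9*0 = 0)
O*k = -18*0 = 0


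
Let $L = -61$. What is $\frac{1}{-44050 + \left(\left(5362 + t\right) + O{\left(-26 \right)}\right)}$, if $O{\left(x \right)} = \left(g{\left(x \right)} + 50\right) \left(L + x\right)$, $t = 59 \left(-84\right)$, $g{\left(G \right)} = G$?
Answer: $- \frac{1}{45732} \approx -2.1867 \cdot 10^{-5}$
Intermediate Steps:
$t = -4956$
$O{\left(x \right)} = \left(-61 + x\right) \left(50 + x\right)$ ($O{\left(x \right)} = \left(x + 50\right) \left(-61 + x\right) = \left(50 + x\right) \left(-61 + x\right) = \left(-61 + x\right) \left(50 + x\right)$)
$\frac{1}{-44050 + \left(\left(5362 + t\right) + O{\left(-26 \right)}\right)} = \frac{1}{-44050 + \left(\left(5362 - 4956\right) - \left(2764 - 676\right)\right)} = \frac{1}{-44050 + \left(406 + \left(-3050 + 676 + 286\right)\right)} = \frac{1}{-44050 + \left(406 - 2088\right)} = \frac{1}{-44050 - 1682} = \frac{1}{-45732} = - \frac{1}{45732}$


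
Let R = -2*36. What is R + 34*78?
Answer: 2580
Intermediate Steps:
R = -72
R + 34*78 = -72 + 34*78 = -72 + 2652 = 2580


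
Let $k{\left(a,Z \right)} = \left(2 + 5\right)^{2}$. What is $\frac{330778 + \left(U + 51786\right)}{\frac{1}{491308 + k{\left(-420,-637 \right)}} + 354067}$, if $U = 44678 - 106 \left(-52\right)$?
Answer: $\frac{106318353589}{86986649460} \approx 1.2222$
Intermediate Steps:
$U = 50190$ ($U = 44678 - -5512 = 44678 + 5512 = 50190$)
$k{\left(a,Z \right)} = 49$ ($k{\left(a,Z \right)} = 7^{2} = 49$)
$\frac{330778 + \left(U + 51786\right)}{\frac{1}{491308 + k{\left(-420,-637 \right)}} + 354067} = \frac{330778 + \left(50190 + 51786\right)}{\frac{1}{491308 + 49} + 354067} = \frac{330778 + 101976}{\frac{1}{491357} + 354067} = \frac{432754}{\frac{1}{491357} + 354067} = \frac{432754}{\frac{173973298920}{491357}} = 432754 \cdot \frac{491357}{173973298920} = \frac{106318353589}{86986649460}$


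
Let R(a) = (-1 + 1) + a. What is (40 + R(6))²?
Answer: 2116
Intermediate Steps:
R(a) = a (R(a) = 0 + a = a)
(40 + R(6))² = (40 + 6)² = 46² = 2116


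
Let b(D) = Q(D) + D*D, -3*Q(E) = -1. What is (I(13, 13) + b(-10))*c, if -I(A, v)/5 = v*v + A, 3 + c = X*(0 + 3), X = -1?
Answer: 4858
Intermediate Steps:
Q(E) = ⅓ (Q(E) = -⅓*(-1) = ⅓)
c = -6 (c = -3 - (0 + 3) = -3 - 1*3 = -3 - 3 = -6)
b(D) = ⅓ + D² (b(D) = ⅓ + D*D = ⅓ + D²)
I(A, v) = -5*A - 5*v² (I(A, v) = -5*(v*v + A) = -5*(v² + A) = -5*(A + v²) = -5*A - 5*v²)
(I(13, 13) + b(-10))*c = ((-5*13 - 5*13²) + (⅓ + (-10)²))*(-6) = ((-65 - 5*169) + (⅓ + 100))*(-6) = ((-65 - 845) + 301/3)*(-6) = (-910 + 301/3)*(-6) = -2429/3*(-6) = 4858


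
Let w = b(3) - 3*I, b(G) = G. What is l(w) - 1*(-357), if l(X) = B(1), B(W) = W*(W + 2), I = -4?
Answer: 360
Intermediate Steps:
w = 15 (w = 3 - 3*(-4) = 3 + 12 = 15)
B(W) = W*(2 + W)
l(X) = 3 (l(X) = 1*(2 + 1) = 1*3 = 3)
l(w) - 1*(-357) = 3 - 1*(-357) = 3 + 357 = 360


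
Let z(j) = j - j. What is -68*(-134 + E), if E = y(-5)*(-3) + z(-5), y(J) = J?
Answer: 8092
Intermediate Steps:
z(j) = 0
E = 15 (E = -5*(-3) + 0 = 15 + 0 = 15)
-68*(-134 + E) = -68*(-134 + 15) = -68*(-119) = 8092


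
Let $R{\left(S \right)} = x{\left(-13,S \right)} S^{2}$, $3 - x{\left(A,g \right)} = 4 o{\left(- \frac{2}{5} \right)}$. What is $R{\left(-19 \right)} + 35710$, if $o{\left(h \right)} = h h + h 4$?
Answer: $\frac{971809}{25} \approx 38872.0$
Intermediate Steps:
$o{\left(h \right)} = h^{2} + 4 h$
$x{\left(A,g \right)} = \frac{219}{25}$ ($x{\left(A,g \right)} = 3 - 4 - \frac{2}{5} \left(4 - \frac{2}{5}\right) = 3 - 4 \left(-2\right) \frac{1}{5} \left(4 - \frac{2}{5}\right) = 3 - 4 \left(- \frac{2 \left(4 - \frac{2}{5}\right)}{5}\right) = 3 - 4 \left(\left(- \frac{2}{5}\right) \frac{18}{5}\right) = 3 - 4 \left(- \frac{36}{25}\right) = 3 - - \frac{144}{25} = 3 + \frac{144}{25} = \frac{219}{25}$)
$R{\left(S \right)} = \frac{219 S^{2}}{25}$
$R{\left(-19 \right)} + 35710 = \frac{219 \left(-19\right)^{2}}{25} + 35710 = \frac{219}{25} \cdot 361 + 35710 = \frac{79059}{25} + 35710 = \frac{971809}{25}$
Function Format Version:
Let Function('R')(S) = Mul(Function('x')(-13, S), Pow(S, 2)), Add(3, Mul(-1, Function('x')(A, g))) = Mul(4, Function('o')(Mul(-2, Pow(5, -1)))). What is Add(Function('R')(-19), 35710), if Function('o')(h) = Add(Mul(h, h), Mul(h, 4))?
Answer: Rational(971809, 25) ≈ 38872.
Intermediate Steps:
Function('o')(h) = Add(Pow(h, 2), Mul(4, h))
Function('x')(A, g) = Rational(219, 25) (Function('x')(A, g) = Add(3, Mul(-1, Mul(4, Mul(Mul(-2, Pow(5, -1)), Add(4, Mul(-2, Pow(5, -1))))))) = Add(3, Mul(-1, Mul(4, Mul(Mul(-2, Rational(1, 5)), Add(4, Mul(-2, Rational(1, 5))))))) = Add(3, Mul(-1, Mul(4, Mul(Rational(-2, 5), Add(4, Rational(-2, 5)))))) = Add(3, Mul(-1, Mul(4, Mul(Rational(-2, 5), Rational(18, 5))))) = Add(3, Mul(-1, Mul(4, Rational(-36, 25)))) = Add(3, Mul(-1, Rational(-144, 25))) = Add(3, Rational(144, 25)) = Rational(219, 25))
Function('R')(S) = Mul(Rational(219, 25), Pow(S, 2))
Add(Function('R')(-19), 35710) = Add(Mul(Rational(219, 25), Pow(-19, 2)), 35710) = Add(Mul(Rational(219, 25), 361), 35710) = Add(Rational(79059, 25), 35710) = Rational(971809, 25)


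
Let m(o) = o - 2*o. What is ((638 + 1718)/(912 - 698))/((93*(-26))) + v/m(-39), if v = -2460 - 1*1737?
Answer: -34546/321 ≈ -107.62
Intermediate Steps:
v = -4197 (v = -2460 - 1737 = -4197)
m(o) = -o
((638 + 1718)/(912 - 698))/((93*(-26))) + v/m(-39) = ((638 + 1718)/(912 - 698))/((93*(-26))) - 4197/((-1*(-39))) = (2356/214)/(-2418) - 4197/39 = (2356*(1/214))*(-1/2418) - 4197*1/39 = (1178/107)*(-1/2418) - 1399/13 = -19/4173 - 1399/13 = -34546/321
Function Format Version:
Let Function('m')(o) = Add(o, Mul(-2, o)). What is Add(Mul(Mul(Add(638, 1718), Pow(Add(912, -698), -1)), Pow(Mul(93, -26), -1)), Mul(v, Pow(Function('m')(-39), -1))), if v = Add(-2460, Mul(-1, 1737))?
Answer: Rational(-34546, 321) ≈ -107.62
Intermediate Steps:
v = -4197 (v = Add(-2460, -1737) = -4197)
Function('m')(o) = Mul(-1, o)
Add(Mul(Mul(Add(638, 1718), Pow(Add(912, -698), -1)), Pow(Mul(93, -26), -1)), Mul(v, Pow(Function('m')(-39), -1))) = Add(Mul(Mul(Add(638, 1718), Pow(Add(912, -698), -1)), Pow(Mul(93, -26), -1)), Mul(-4197, Pow(Mul(-1, -39), -1))) = Add(Mul(Mul(2356, Pow(214, -1)), Pow(-2418, -1)), Mul(-4197, Pow(39, -1))) = Add(Mul(Mul(2356, Rational(1, 214)), Rational(-1, 2418)), Mul(-4197, Rational(1, 39))) = Add(Mul(Rational(1178, 107), Rational(-1, 2418)), Rational(-1399, 13)) = Add(Rational(-19, 4173), Rational(-1399, 13)) = Rational(-34546, 321)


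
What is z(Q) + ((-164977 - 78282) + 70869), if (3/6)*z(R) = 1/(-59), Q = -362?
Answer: -10171012/59 ≈ -1.7239e+5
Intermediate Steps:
z(R) = -2/59 (z(R) = 2/(-59) = 2*(-1/59) = -2/59)
z(Q) + ((-164977 - 78282) + 70869) = -2/59 + ((-164977 - 78282) + 70869) = -2/59 + (-243259 + 70869) = -2/59 - 172390 = -10171012/59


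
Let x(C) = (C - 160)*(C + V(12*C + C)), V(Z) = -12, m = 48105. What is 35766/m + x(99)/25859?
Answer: 74397751/138216355 ≈ 0.53827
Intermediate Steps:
x(C) = (-160 + C)*(-12 + C) (x(C) = (C - 160)*(C - 12) = (-160 + C)*(-12 + C))
35766/m + x(99)/25859 = 35766/48105 + (1920 + 99**2 - 172*99)/25859 = 35766*(1/48105) + (1920 + 9801 - 17028)*(1/25859) = 3974/5345 - 5307*1/25859 = 3974/5345 - 5307/25859 = 74397751/138216355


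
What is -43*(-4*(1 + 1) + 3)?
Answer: 215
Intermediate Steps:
-43*(-4*(1 + 1) + 3) = -43*(-4*2 + 3) = -43*(-8 + 3) = -43*(-5) = 215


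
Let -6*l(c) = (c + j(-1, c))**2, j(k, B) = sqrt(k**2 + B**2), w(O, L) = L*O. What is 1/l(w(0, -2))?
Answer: -6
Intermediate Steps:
j(k, B) = sqrt(B**2 + k**2)
l(c) = -(c + sqrt(1 + c**2))**2/6 (l(c) = -(c + sqrt(c**2 + (-1)**2))**2/6 = -(c + sqrt(c**2 + 1))**2/6 = -(c + sqrt(1 + c**2))**2/6)
1/l(w(0, -2)) = 1/(-(-2*0 + sqrt(1 + (-2*0)**2))**2/6) = 1/(-(0 + sqrt(1 + 0**2))**2/6) = 1/(-(0 + sqrt(1 + 0))**2/6) = 1/(-(0 + sqrt(1))**2/6) = 1/(-(0 + 1)**2/6) = 1/(-1/6*1**2) = 1/(-1/6*1) = 1/(-1/6) = -6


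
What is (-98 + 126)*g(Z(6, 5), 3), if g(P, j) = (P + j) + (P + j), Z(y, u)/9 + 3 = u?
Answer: 1176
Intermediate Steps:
Z(y, u) = -27 + 9*u
g(P, j) = 2*P + 2*j
(-98 + 126)*g(Z(6, 5), 3) = (-98 + 126)*(2*(-27 + 9*5) + 2*3) = 28*(2*(-27 + 45) + 6) = 28*(2*18 + 6) = 28*(36 + 6) = 28*42 = 1176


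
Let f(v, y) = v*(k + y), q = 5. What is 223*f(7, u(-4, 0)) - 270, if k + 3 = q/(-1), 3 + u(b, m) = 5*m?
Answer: -17441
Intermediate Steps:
u(b, m) = -3 + 5*m
k = -8 (k = -3 + 5/(-1) = -3 + 5*(-1) = -3 - 5 = -8)
f(v, y) = v*(-8 + y)
223*f(7, u(-4, 0)) - 270 = 223*(7*(-8 + (-3 + 5*0))) - 270 = 223*(7*(-8 + (-3 + 0))) - 270 = 223*(7*(-8 - 3)) - 270 = 223*(7*(-11)) - 270 = 223*(-77) - 270 = -17171 - 270 = -17441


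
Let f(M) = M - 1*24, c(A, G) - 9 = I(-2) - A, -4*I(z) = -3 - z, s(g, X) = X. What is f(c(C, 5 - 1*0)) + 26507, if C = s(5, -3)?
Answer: 105981/4 ≈ 26495.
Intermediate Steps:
C = -3
I(z) = ¾ + z/4 (I(z) = -(-3 - z)/4 = ¾ + z/4)
c(A, G) = 37/4 - A (c(A, G) = 9 + ((¾ + (¼)*(-2)) - A) = 9 + ((¾ - ½) - A) = 9 + (¼ - A) = 37/4 - A)
f(M) = -24 + M (f(M) = M - 24 = -24 + M)
f(c(C, 5 - 1*0)) + 26507 = (-24 + (37/4 - 1*(-3))) + 26507 = (-24 + (37/4 + 3)) + 26507 = (-24 + 49/4) + 26507 = -47/4 + 26507 = 105981/4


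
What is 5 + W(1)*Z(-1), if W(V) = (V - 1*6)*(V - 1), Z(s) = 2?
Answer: 5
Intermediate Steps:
W(V) = (-1 + V)*(-6 + V) (W(V) = (V - 6)*(-1 + V) = (-6 + V)*(-1 + V) = (-1 + V)*(-6 + V))
5 + W(1)*Z(-1) = 5 + (6 + 1**2 - 7*1)*2 = 5 + (6 + 1 - 7)*2 = 5 + 0*2 = 5 + 0 = 5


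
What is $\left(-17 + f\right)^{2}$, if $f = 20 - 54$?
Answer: $2601$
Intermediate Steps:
$f = -34$
$\left(-17 + f\right)^{2} = \left(-17 - 34\right)^{2} = \left(-51\right)^{2} = 2601$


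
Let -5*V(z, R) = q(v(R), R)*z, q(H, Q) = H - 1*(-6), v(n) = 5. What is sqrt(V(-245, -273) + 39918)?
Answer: sqrt(40457) ≈ 201.14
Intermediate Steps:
q(H, Q) = 6 + H (q(H, Q) = H + 6 = 6 + H)
V(z, R) = -11*z/5 (V(z, R) = -(6 + 5)*z/5 = -11*z/5)
sqrt(V(-245, -273) + 39918) = sqrt(-11/5*(-245) + 39918) = sqrt(539 + 39918) = sqrt(40457)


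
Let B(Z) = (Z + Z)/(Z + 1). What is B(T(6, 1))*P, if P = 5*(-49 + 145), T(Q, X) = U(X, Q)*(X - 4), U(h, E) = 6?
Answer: 17280/17 ≈ 1016.5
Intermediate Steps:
T(Q, X) = -24 + 6*X (T(Q, X) = 6*(X - 4) = 6*(-4 + X) = -24 + 6*X)
B(Z) = 2*Z/(1 + Z) (B(Z) = (2*Z)/(1 + Z) = 2*Z/(1 + Z))
P = 480 (P = 5*96 = 480)
B(T(6, 1))*P = (2*(-24 + 6*1)/(1 + (-24 + 6*1)))*480 = (2*(-24 + 6)/(1 + (-24 + 6)))*480 = (2*(-18)/(1 - 18))*480 = (2*(-18)/(-17))*480 = (2*(-18)*(-1/17))*480 = (36/17)*480 = 17280/17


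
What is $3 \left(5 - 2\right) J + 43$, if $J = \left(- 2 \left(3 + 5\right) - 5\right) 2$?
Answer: $-335$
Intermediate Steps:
$J = -42$ ($J = \left(\left(-2\right) 8 - 5\right) 2 = \left(-16 - 5\right) 2 = \left(-21\right) 2 = -42$)
$3 \left(5 - 2\right) J + 43 = 3 \left(5 - 2\right) \left(-42\right) + 43 = 3 \cdot 3 \left(-42\right) + 43 = 9 \left(-42\right) + 43 = -378 + 43 = -335$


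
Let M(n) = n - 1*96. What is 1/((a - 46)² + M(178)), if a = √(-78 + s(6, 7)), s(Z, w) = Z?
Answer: I/(2*(276*√2 + 1063*I)) ≈ 0.00041448 + 0.00015219*I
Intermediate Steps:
M(n) = -96 + n (M(n) = n - 96 = -96 + n)
a = 6*I*√2 (a = √(-78 + 6) = √(-72) = 6*I*√2 ≈ 8.4853*I)
1/((a - 46)² + M(178)) = 1/((6*I*√2 - 46)² + (-96 + 178)) = 1/((-46 + 6*I*√2)² + 82) = 1/(82 + (-46 + 6*I*√2)²)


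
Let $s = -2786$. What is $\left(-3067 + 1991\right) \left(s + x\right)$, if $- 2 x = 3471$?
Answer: $4865134$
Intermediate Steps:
$x = - \frac{3471}{2}$ ($x = \left(- \frac{1}{2}\right) 3471 = - \frac{3471}{2} \approx -1735.5$)
$\left(-3067 + 1991\right) \left(s + x\right) = \left(-3067 + 1991\right) \left(-2786 - \frac{3471}{2}\right) = \left(-1076\right) \left(- \frac{9043}{2}\right) = 4865134$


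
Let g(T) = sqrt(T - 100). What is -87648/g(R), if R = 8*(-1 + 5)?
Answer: 43824*I*sqrt(17)/17 ≈ 10629.0*I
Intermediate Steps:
R = 32 (R = 8*4 = 32)
g(T) = sqrt(-100 + T)
-87648/g(R) = -87648/sqrt(-100 + 32) = -87648*(-I*sqrt(17)/34) = -(-43824)*I*sqrt(17)/17 = 43824*I*sqrt(17)/17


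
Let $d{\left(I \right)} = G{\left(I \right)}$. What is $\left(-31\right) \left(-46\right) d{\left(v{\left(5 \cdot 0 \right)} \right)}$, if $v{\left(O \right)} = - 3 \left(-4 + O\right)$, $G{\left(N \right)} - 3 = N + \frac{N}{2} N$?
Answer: $124062$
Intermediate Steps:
$G{\left(N \right)} = 3 + N + \frac{N^{2}}{2}$ ($G{\left(N \right)} = 3 + \left(N + \frac{N}{2} N\right) = 3 + \left(N + \frac{N^{2}}{2}\right) = 3 + N + \frac{N^{2}}{2}$)
$v{\left(O \right)} = 12 - 3 O$
$d{\left(I \right)} = 3 + I + \frac{I^{2}}{2}$
$\left(-31\right) \left(-46\right) d{\left(v{\left(5 \cdot 0 \right)} \right)} = \left(-31\right) \left(-46\right) \left(3 + \left(12 - 3 \cdot 5 \cdot 0\right) + \frac{\left(12 - 3 \cdot 5 \cdot 0\right)^{2}}{2}\right) = 1426 \left(3 + \left(12 - 0\right) + \frac{\left(12 - 0\right)^{2}}{2}\right) = 1426 \left(3 + \left(12 + 0\right) + \frac{\left(12 + 0\right)^{2}}{2}\right) = 1426 \left(3 + 12 + \frac{12^{2}}{2}\right) = 1426 \left(3 + 12 + \frac{1}{2} \cdot 144\right) = 1426 \left(3 + 12 + 72\right) = 1426 \cdot 87 = 124062$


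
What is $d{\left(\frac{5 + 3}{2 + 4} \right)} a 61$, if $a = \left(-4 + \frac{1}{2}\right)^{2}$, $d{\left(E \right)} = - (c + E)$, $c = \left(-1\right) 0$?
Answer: $- \frac{2989}{3} \approx -996.33$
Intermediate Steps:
$c = 0$
$d{\left(E \right)} = - E$ ($d{\left(E \right)} = - (0 + E) = - E$)
$a = \frac{49}{4}$ ($a = \left(-4 + \frac{1}{2}\right)^{2} = \left(- \frac{7}{2}\right)^{2} = \frac{49}{4} \approx 12.25$)
$d{\left(\frac{5 + 3}{2 + 4} \right)} a 61 = - \frac{5 + 3}{2 + 4} \cdot \frac{49}{4} \cdot 61 = - \frac{8}{6} \cdot \frac{49}{4} \cdot 61 = \left(-1\right) \frac{4}{3} \cdot \frac{49}{4} \cdot 61 = \left(- \frac{4}{3}\right) \frac{49}{4} \cdot 61 = \left(- \frac{49}{3}\right) 61 = - \frac{2989}{3}$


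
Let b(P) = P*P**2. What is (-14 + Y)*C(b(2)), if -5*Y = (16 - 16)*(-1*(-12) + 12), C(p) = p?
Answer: -112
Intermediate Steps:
b(P) = P**3
Y = 0 (Y = -(16 - 16)*(-1*(-12) + 12)/5 = -0*(12 + 12) = -0*24 = -1/5*0 = 0)
(-14 + Y)*C(b(2)) = (-14 + 0)*2**3 = -14*8 = -112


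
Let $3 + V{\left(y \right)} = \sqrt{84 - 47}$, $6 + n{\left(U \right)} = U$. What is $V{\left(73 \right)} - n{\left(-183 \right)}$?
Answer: $186 + \sqrt{37} \approx 192.08$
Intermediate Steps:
$n{\left(U \right)} = -6 + U$
$V{\left(y \right)} = -3 + \sqrt{37}$ ($V{\left(y \right)} = -3 + \sqrt{84 - 47} = -3 + \sqrt{37}$)
$V{\left(73 \right)} - n{\left(-183 \right)} = \left(-3 + \sqrt{37}\right) - \left(-6 - 183\right) = \left(-3 + \sqrt{37}\right) - -189 = \left(-3 + \sqrt{37}\right) + 189 = 186 + \sqrt{37}$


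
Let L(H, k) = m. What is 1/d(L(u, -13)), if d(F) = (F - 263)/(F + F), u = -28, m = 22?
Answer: -44/241 ≈ -0.18257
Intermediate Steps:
L(H, k) = 22
d(F) = (-263 + F)/(2*F) (d(F) = (-263 + F)/((2*F)) = (-263 + F)*(1/(2*F)) = (-263 + F)/(2*F))
1/d(L(u, -13)) = 1/((1/2)*(-263 + 22)/22) = 1/((1/2)*(1/22)*(-241)) = 1/(-241/44) = -44/241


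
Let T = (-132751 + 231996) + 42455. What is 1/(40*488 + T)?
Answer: 1/161220 ≈ 6.2027e-6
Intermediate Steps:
T = 141700 (T = 99245 + 42455 = 141700)
1/(40*488 + T) = 1/(40*488 + 141700) = 1/(19520 + 141700) = 1/161220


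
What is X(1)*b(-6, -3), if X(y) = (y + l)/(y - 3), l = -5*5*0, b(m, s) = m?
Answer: 3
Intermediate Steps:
l = 0 (l = -25*0 = 0)
X(y) = y/(-3 + y) (X(y) = (y + 0)/(y - 3) = y/(-3 + y))
X(1)*b(-6, -3) = (1/(-3 + 1))*(-6) = (1/(-2))*(-6) = (1*(-½))*(-6) = -½*(-6) = 3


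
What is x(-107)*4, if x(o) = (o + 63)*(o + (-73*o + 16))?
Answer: -1358720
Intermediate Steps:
x(o) = (16 - 72*o)*(63 + o) (x(o) = (63 + o)*(o + (16 - 73*o)) = (63 + o)*(16 - 72*o) = (16 - 72*o)*(63 + o))
x(-107)*4 = (1008 - 4520*(-107) - 72*(-107)²)*4 = (1008 + 483640 - 72*11449)*4 = (1008 + 483640 - 824328)*4 = -339680*4 = -1358720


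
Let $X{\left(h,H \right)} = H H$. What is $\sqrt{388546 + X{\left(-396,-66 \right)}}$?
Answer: $\sqrt{392902} \approx 626.82$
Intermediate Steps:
$X{\left(h,H \right)} = H^{2}$
$\sqrt{388546 + X{\left(-396,-66 \right)}} = \sqrt{388546 + \left(-66\right)^{2}} = \sqrt{388546 + 4356} = \sqrt{392902}$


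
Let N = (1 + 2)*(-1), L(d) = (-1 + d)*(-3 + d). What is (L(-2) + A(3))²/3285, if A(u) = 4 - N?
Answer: 484/3285 ≈ 0.14734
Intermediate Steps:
N = -3 (N = 3*(-1) = -3)
A(u) = 7 (A(u) = 4 - 1*(-3) = 4 + 3 = 7)
(L(-2) + A(3))²/3285 = ((3 + (-2)² - 4*(-2)) + 7)²/3285 = ((3 + 4 + 8) + 7)²*(1/3285) = (15 + 7)²*(1/3285) = 22²*(1/3285) = 484*(1/3285) = 484/3285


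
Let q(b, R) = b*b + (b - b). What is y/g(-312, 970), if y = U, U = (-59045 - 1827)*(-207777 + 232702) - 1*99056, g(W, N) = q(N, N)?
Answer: -379333414/235225 ≈ -1612.6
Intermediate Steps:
q(b, R) = b**2 (q(b, R) = b**2 + 0 = b**2)
g(W, N) = N**2
U = -1517333656 (U = -60872*24925 - 99056 = -1517234600 - 99056 = -1517333656)
y = -1517333656
y/g(-312, 970) = -1517333656/(970**2) = -1517333656/940900 = -1517333656*1/940900 = -379333414/235225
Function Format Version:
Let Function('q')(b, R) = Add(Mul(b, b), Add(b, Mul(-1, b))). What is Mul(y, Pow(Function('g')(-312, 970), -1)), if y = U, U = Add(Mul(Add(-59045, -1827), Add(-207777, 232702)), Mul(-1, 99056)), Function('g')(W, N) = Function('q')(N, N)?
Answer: Rational(-379333414, 235225) ≈ -1612.6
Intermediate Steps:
Function('q')(b, R) = Pow(b, 2) (Function('q')(b, R) = Add(Pow(b, 2), 0) = Pow(b, 2))
Function('g')(W, N) = Pow(N, 2)
U = -1517333656 (U = Add(Mul(-60872, 24925), -99056) = Add(-1517234600, -99056) = -1517333656)
y = -1517333656
Mul(y, Pow(Function('g')(-312, 970), -1)) = Mul(-1517333656, Pow(Pow(970, 2), -1)) = Mul(-1517333656, Pow(940900, -1)) = Mul(-1517333656, Rational(1, 940900)) = Rational(-379333414, 235225)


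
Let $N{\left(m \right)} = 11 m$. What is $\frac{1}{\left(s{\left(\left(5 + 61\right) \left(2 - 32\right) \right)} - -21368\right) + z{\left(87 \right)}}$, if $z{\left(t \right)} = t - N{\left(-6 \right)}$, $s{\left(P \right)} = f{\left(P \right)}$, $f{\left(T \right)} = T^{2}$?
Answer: $\frac{1}{3941921} \approx 2.5368 \cdot 10^{-7}$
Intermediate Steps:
$s{\left(P \right)} = P^{2}$
$z{\left(t \right)} = 66 + t$ ($z{\left(t \right)} = t - 11 \left(-6\right) = t - -66 = t + 66 = 66 + t$)
$\frac{1}{\left(s{\left(\left(5 + 61\right) \left(2 - 32\right) \right)} - -21368\right) + z{\left(87 \right)}} = \frac{1}{\left(\left(\left(5 + 61\right) \left(2 - 32\right)\right)^{2} - -21368\right) + \left(66 + 87\right)} = \frac{1}{\left(\left(66 \left(-30\right)\right)^{2} + 21368\right) + 153} = \frac{1}{\left(\left(-1980\right)^{2} + 21368\right) + 153} = \frac{1}{\left(3920400 + 21368\right) + 153} = \frac{1}{3941768 + 153} = \frac{1}{3941921}$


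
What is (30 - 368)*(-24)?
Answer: 8112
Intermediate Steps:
(30 - 368)*(-24) = -338*(-24) = 8112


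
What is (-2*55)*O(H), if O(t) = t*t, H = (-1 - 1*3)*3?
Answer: -15840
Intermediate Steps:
H = -12 (H = (-1 - 3)*3 = -4*3 = -12)
O(t) = t²
(-2*55)*O(H) = -2*55*(-12)² = -110*144 = -15840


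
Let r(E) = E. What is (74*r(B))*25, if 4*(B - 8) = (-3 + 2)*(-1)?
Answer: 30525/2 ≈ 15263.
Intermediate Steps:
B = 33/4 (B = 8 + ((-3 + 2)*(-1))/4 = 8 + (-1*(-1))/4 = 8 + (1/4)*1 = 8 + 1/4 = 33/4 ≈ 8.2500)
(74*r(B))*25 = (74*(33/4))*25 = (1221/2)*25 = 30525/2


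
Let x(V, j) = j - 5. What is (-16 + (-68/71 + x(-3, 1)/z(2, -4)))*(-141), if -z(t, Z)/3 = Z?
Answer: 173101/71 ≈ 2438.0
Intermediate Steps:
z(t, Z) = -3*Z
x(V, j) = -5 + j
(-16 + (-68/71 + x(-3, 1)/z(2, -4)))*(-141) = (-16 + (-68/71 + (-5 + 1)/((-3*(-4)))))*(-141) = (-16 + (-68*1/71 - 4/12))*(-141) = (-16 + (-68/71 - 4*1/12))*(-141) = (-16 + (-68/71 - ⅓))*(-141) = (-16 - 275/213)*(-141) = -3683/213*(-141) = 173101/71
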